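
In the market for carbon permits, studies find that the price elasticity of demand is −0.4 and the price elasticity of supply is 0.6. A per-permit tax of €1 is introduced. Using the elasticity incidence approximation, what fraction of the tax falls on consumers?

Incidence ratio: consumers' share ≈ εs / (εs + |εd|) = 0.6 / (0.6 + 0.4) = 0.6.
Supply is the more elastic side, so consumers bear the larger share.

Consumers' share ≈ 0.6.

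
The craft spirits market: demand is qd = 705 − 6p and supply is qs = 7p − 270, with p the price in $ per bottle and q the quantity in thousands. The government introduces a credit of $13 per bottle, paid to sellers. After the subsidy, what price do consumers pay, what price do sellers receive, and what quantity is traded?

Without the subsidy, 705 − 6p = 7p − 270 gives 13p = 975, so p* = $75 and q* = 255.
With a per-unit subsidy paid to sellers, each receives p + 13 per unit sold, so supply becomes qs = 7(p + 13) − 270.
New equilibrium: consumers pay $68, sellers receive $81, q = 297. (Wedge: pb − ps = −13.)

Consumers pay $68; sellers receive $81; quantity = 297.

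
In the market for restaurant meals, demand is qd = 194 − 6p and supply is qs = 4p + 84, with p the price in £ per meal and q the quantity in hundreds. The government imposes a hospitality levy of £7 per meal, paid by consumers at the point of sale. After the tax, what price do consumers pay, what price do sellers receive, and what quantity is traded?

Before the tax: set 194 − 6p = 4p + 84 → p* = £11, q* = 128.
With the tax collected from consumers, demand (in seller-price terms) shifts: qd = 194 − 6(p + 7).
New equilibrium: consumers pay £13.8, sellers receive £6.8, q = 111.2. (Wedge: pb − ps = 7.)
The less price-elastic side of the market bears the larger share of a per-unit tax.

Consumers pay £13.8; sellers receive £6.8; quantity = 111.2.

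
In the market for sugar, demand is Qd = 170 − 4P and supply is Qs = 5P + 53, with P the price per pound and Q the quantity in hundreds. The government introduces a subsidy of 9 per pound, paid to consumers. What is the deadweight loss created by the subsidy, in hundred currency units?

Deadweight loss = 90 hundred.

Before the subsidy: set 170 − 4P = 5P + 53 → P* = 13, Q* = 118.
With a per-unit subsidy paid to consumers, each effectively pays P − 9, so demand becomes Qd = 170 − 4(P − 9).
Solving gives Q = 138 with consumers paying 8 and sellers receiving 17 (the 9 wedge).
Quantity rises by |ΔQ| = |118 − 138| = 20.
DWL = ½ · t · |ΔQ| = ½ · 9 · 20 = 90.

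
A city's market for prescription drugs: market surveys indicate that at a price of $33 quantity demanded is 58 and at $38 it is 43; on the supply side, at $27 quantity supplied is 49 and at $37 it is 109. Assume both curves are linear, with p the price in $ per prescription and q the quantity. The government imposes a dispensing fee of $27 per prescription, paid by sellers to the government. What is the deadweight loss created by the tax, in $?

Demand slope: (43 − 58)/(38 − 33) = -3, so qd = 157 − 3p.
Supply slope: (109 − 49)/(37 − 27) = 6, so qs = 6p − 113.
Without the tax, 157 − 3p = 6p − 113 gives 9p = 270, so p* = $30 and q* = 67.
With the tax collected from sellers, supply shifts: qs = 6(p − 27) − 113.
New equilibrium: buyers pay $48, sellers receive $21, q = 13. (Wedge: pb − ps = 27.)
Quantity falls by |ΔQ| = |67 − 13| = 54.
DWL = ½ · t · |ΔQ| = ½ · 27 · 54 = $729.

Deadweight loss = $729.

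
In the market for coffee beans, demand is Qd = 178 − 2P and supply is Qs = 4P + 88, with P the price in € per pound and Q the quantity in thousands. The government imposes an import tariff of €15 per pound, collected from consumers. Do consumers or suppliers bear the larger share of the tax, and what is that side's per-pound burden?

Consumers bear the larger share: €10 per pound.

Before the tax: set 178 − 2P = 4P + 88 → P* = €15, Q* = 148.
With the tax collected from consumers, demand (in seller-price terms) shifts: Qd = 178 − 2(P + 15).
New equilibrium: consumers pay €25, suppliers receive €10, Q = 128. (Wedge: Pb − Ps = 15.)
Per-pound burden: consumers €10, suppliers €5.
Consumers take the larger share because demand is less price-elastic here (demand slope 2 vs supply slope 4).
The less price-elastic side of the market bears the larger share of a per-unit tax.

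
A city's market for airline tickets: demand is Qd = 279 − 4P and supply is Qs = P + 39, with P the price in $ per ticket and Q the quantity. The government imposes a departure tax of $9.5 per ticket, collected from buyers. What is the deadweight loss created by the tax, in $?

Before the tax: set 279 − 4P = P + 39 → P* = $48, Q* = 87.
With the tax collected from buyers, demand (in seller-price terms) shifts: Qd = 279 − 4(P + 9.5).
Solving gives Q = 79.4 with buyers paying $49.9 and suppliers receiving $40.4 (the $9.5 wedge).
Quantity falls by |ΔQ| = |87 − 79.4| = 7.6.
DWL = ½ · t · |ΔQ| = ½ · 9.5 · 7.6 = $36.1.

Deadweight loss = $36.1.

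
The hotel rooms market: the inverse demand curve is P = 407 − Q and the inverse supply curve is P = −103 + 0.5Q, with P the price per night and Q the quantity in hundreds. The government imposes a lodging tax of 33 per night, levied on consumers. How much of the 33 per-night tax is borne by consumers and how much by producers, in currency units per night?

Rewrite in direct form: Qd = 407 − P and Qs = 2P + 206.
Without the tax, 407 − P = 2P + 206 gives 3P = 201, so P* = 67 and Q* = 340.
With the tax collected from consumers, demand (in seller-price terms) shifts: Qd = 407 − (P + 33).
Solving gives Q = 318 with consumers paying 89 and producers receiving 56 (the 33 wedge).
Burden on consumers: 22; on producers: 11. (They sum to 33.)
The less price-elastic side of the market bears the larger share of a per-unit tax.

Consumers bear 22 per night; producers bear 11 per night.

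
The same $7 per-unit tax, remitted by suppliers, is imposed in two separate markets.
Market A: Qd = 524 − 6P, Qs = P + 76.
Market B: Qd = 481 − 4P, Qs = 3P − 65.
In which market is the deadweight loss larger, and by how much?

Market B, by $21.

Market A: pre-tax P* = $64, Q* = 140; post-tax Q = 134; deadweight loss = $21.
Market B: pre-tax P* = $78, Q* = 169; post-tax Q = 157; deadweight loss = $42.
Difference: $21 vs $42 → market B is larger by $21.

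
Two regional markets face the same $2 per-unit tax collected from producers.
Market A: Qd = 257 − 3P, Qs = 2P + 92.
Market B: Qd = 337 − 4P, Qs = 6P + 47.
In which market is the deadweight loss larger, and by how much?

Market B, by $2.4.

Market A: pre-tax P* = $33, Q* = 158; post-tax Q = 155.6; deadweight loss = $2.4.
Market B: pre-tax P* = $29, Q* = 221; post-tax Q = 216.2; deadweight loss = $4.8.
Difference: $2.4 vs $4.8 → market B is larger by $2.4.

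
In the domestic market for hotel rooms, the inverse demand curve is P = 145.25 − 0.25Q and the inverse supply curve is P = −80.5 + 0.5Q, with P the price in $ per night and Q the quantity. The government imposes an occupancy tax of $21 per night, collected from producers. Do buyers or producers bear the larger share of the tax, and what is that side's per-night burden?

Rewrite in direct form: Qd = 581 − 4P and Qs = 2P + 161.
Without the tax, 581 − 4P = 2P + 161 gives 6P = 420, so P* = $70 and Q* = 301.
With the tax collected from producers, supply shifts: Qs = 2(P − 21) + 161.
Solving gives Q = 273 with buyers paying $77 and producers receiving $56 (the $21 wedge).
Per-night burden: buyers $7, producers $14.
Producers take the larger share because supply is less price-elastic here (demand slope 4 vs supply slope 2).

Producers bear the larger share: $14 per night.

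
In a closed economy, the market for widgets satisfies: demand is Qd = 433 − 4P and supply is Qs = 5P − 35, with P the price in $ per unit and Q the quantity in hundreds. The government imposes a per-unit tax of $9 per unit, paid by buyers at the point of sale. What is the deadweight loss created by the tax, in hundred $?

Before the tax: set 433 − 4P = 5P − 35 → P* = $52, Q* = 225.
With the tax collected from buyers, demand (in seller-price terms) shifts: Qd = 433 − 4(P + 9).
New equilibrium: buyers pay $57, sellers receive $48, Q = 205. (Wedge: Pb − Ps = 9.)
Quantity falls by |ΔQ| = |225 − 205| = 20.
DWL = ½ · t · |ΔQ| = ½ · 9 · 20 = $90.

Deadweight loss = $90 hundred.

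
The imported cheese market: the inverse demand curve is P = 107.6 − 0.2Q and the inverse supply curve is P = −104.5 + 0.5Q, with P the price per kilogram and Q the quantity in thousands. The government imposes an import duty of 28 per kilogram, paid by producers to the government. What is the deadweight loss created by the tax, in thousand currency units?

Inverting to Q(P) form: Qd = 538 − 5P; Qs = 2P + 209.
Without the tax, 538 − 5P = 2P + 209 gives 7P = 329, so P* = 47 and Q* = 303.
With the tax collected from producers, supply shifts: Qs = 2(P − 28) + 209.
New equilibrium: consumers pay 55, producers receive 27, Q = 263. (Wedge: Pb − Ps = 28.)
Quantity falls by |ΔQ| = |303 − 263| = 40.
DWL = ½ · t · |ΔQ| = ½ · 28 · 40 = 560.

Deadweight loss = 560 thousand.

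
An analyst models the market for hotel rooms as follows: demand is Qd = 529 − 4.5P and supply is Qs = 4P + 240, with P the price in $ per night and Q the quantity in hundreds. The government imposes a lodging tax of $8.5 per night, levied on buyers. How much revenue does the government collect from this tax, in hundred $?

Tax revenue = $3043 hundred.

Without the tax, 529 − 4.5P = 4P + 240 gives 8.5P = 289, so P* = $34 and Q* = 376.
With the tax collected from buyers, demand (in seller-price terms) shifts: Qd = 529 − 4.5(P + 8.5).
Solving gives Q = 358 with buyers paying $38 and suppliers receiving $29.5 (the $8.5 wedge).
Revenue = t · Q = 8.5 · 358 = $3043.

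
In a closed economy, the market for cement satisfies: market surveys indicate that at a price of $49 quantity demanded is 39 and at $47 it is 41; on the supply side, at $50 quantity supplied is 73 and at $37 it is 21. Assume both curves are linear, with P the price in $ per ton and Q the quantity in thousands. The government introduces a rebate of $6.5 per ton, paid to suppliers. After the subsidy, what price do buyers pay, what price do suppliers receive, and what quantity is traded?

Buyers pay $37.8; suppliers receive $44.3; quantity = 50.2.

Demand slope: (41 − 39)/(47 − 49) = -1, so Qd = 88 − P.
Supply slope: (21 − 73)/(37 − 50) = 4, so Qs = 4P − 127.
Without the subsidy, 88 − P = 4P − 127 gives 5P = 215, so P* = $43 and Q* = 45.
With a per-unit subsidy paid to suppliers, each receives P + 6.5 per unit sold, so supply becomes Qs = 4(P + 6.5) − 127.
New equilibrium: buyers pay $37.8, suppliers receive $44.3, Q = 50.2. (Wedge: Pb − Ps = −6.5.)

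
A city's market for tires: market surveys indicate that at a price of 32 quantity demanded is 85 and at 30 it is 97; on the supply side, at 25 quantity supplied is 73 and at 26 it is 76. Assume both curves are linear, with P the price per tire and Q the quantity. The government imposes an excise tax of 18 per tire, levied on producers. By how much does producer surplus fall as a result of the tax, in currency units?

Producer surplus falls by 876.

Demand slope: (97 − 85)/(30 − 32) = -6, so Qd = 277 − 6P.
Supply slope: (76 − 73)/(26 − 25) = 3, so Qs = 3P − 2.
Before the tax: set 277 − 6P = 3P − 2 → P* = 31, Q* = 91.
With the tax collected from producers, supply shifts: Qs = 3(P − 18) − 2.
New equilibrium: consumers pay 37, producers receive 19, Q = 55. (Wedge: Pb − Ps = 18.)
ΔPS is the trapezoid between Q = 55 and Q = 91 of height 12: ½ · (91 + 55) · 12 = 876.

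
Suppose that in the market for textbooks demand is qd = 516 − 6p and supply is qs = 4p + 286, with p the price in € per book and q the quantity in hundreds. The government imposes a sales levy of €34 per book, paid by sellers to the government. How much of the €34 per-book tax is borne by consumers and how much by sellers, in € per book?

Without the tax, 516 − 6p = 4p + 286 gives 10p = 230, so p* = €23 and q* = 378.
With the tax collected from sellers, supply shifts: qs = 4(p − 34) + 286.
New equilibrium: consumers pay €36.6, sellers receive €2.6, q = 296.4. (Wedge: pb − ps = 34.)
Burden on consumers: €13.6; on sellers: €20.4. (They sum to €34.)

Consumers bear €13.6 per book; sellers bear €20.4 per book.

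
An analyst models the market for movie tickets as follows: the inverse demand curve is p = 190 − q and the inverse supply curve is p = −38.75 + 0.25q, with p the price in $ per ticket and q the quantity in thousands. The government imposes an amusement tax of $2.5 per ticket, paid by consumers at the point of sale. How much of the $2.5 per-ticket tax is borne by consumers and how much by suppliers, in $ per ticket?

Rewrite in direct form: qd = 190 − p and qs = 4p + 155.
Before the tax: set 190 − p = 4p + 155 → p* = $7, q* = 183.
With the tax collected from consumers, demand (in seller-price terms) shifts: qd = 190 − (p + 2.5).
New equilibrium: consumers pay $9, suppliers receive $6.5, q = 181. (Wedge: pb − ps = 2.5.)
Burden on consumers: $2; on suppliers: $0.5. (They sum to $2.5.)

Consumers bear $2 per ticket; suppliers bear $0.5 per ticket.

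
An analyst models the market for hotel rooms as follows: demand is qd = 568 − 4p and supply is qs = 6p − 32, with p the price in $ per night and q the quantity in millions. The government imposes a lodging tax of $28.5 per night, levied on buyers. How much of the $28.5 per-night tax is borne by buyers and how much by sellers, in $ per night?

Without the tax, 568 − 4p = 6p − 32 gives 10p = 600, so p* = $60 and q* = 328.
With the tax collected from buyers, demand (in seller-price terms) shifts: qd = 568 − 4(p + 28.5).
Solving gives q = 259.6 with buyers paying $77.1 and sellers receiving $48.6 (the $28.5 wedge).
Burden on buyers: $17.1; on sellers: $11.4. (They sum to $28.5.)
The less price-elastic side of the market bears the larger share of a per-unit tax.

Buyers bear $17.1 per night; sellers bear $11.4 per night.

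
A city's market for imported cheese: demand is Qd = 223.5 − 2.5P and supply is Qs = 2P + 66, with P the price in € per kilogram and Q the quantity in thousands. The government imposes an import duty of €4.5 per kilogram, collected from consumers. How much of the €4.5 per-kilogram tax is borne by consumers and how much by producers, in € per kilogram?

Without the tax, 223.5 − 2.5P = 2P + 66 gives 4.5P = 157.5, so P* = €35 and Q* = 136.
With the tax collected from consumers, demand (in seller-price terms) shifts: Qd = 223.5 − 2.5(P + 4.5).
Solving gives Q = 131 with consumers paying €37 and producers receiving €32.5 (the €4.5 wedge).
Burden on consumers: €2; on producers: €2.5. (They sum to €4.5.)

Consumers bear €2 per kilogram; producers bear €2.5 per kilogram.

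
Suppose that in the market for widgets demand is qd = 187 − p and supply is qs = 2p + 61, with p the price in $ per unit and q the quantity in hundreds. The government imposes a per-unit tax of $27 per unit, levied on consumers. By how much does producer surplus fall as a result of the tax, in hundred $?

Before the tax: set 187 − p = 2p + 61 → p* = $42, q* = 145.
With the tax collected from consumers, demand (in seller-price terms) shifts: qd = 187 − (p + 27).
Solving gives q = 127 with consumers paying $60 and producers receiving $33 (the $27 wedge).
ΔPS is the trapezoid between Q = 127 and Q = 145 of height $9: ½ · (145 + 127) · 9 = $1224.

Producer surplus falls by $1224 hundred.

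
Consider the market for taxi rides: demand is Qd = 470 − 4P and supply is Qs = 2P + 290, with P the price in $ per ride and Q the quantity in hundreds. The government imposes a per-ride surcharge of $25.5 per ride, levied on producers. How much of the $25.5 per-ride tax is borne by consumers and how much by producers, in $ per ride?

Consumers bear $8.5 per ride; producers bear $17 per ride.

Before the tax: set 470 − 4P = 2P + 290 → P* = $30, Q* = 350.
With the tax collected from producers, supply shifts: Qs = 2(P − 25.5) + 290.
Solving gives Q = 316 with consumers paying $38.5 and producers receiving $13 (the $25.5 wedge).
Burden on consumers: $8.5; on producers: $17. (They sum to $25.5.)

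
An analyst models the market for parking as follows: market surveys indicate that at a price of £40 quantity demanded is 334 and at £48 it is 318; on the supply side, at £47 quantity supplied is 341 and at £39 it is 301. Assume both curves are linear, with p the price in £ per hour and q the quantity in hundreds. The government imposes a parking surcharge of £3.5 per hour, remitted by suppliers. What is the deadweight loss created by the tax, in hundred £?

Demand slope: (318 − 334)/(48 − 40) = -2, so qd = 414 − 2p.
Supply slope: (301 − 341)/(39 − 47) = 5, so qs = 5p + 106.
Before the tax: set 414 − 2p = 5p + 106 → p* = £44, q* = 326.
With the tax collected from suppliers, supply shifts: qs = 5(p − 3.5) + 106.
Solving gives q = 321 with consumers paying £46.5 and suppliers receiving £43 (the £3.5 wedge).
Quantity falls by |ΔQ| = |326 − 321| = 5.
DWL = ½ · t · |ΔQ| = ½ · 3.5 · 5 = £8.75.

Deadweight loss = £8.75 hundred.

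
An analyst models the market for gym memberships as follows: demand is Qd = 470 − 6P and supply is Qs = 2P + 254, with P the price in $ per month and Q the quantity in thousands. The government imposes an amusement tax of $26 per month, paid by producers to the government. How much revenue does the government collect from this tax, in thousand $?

Without the tax, 470 − 6P = 2P + 254 gives 8P = 216, so P* = $27 and Q* = 308.
With the tax collected from producers, supply shifts: Qs = 2(P − 26) + 254.
New equilibrium: consumers pay $33.5, producers receive $7.5, Q = 269. (Wedge: Pb − Ps = 26.)
Revenue = t · Q = 26 · 269 = $6994.

Tax revenue = $6994 thousand.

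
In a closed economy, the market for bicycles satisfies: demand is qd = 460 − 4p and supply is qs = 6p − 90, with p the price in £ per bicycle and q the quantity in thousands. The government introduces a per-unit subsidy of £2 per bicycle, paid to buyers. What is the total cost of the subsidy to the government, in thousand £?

Without the subsidy, 460 − 4p = 6p − 90 gives 10p = 550, so p* = £55 and q* = 240.
With a per-unit subsidy paid to buyers, each effectively pays p − 2, so demand becomes qd = 460 − 4(p − 2).
New equilibrium: buyers pay £53.8, sellers receive £55.8, q = 244.8. (Wedge: pb − ps = −2.)
Outlay = t · Q = 2 · 244.8 = £489.6.

Government outlay = £489.6 thousand.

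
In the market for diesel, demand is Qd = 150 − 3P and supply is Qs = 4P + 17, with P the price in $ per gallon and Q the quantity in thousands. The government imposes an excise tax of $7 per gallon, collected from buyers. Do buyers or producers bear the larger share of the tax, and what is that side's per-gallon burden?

Without the tax, 150 − 3P = 4P + 17 gives 7P = 133, so P* = $19 and Q* = 93.
With the tax collected from buyers, demand (in seller-price terms) shifts: Qd = 150 − 3(P + 7).
Solving gives Q = 81 with buyers paying $23 and producers receiving $16 (the $7 wedge).
Per-gallon burden: buyers $4, producers $3.
Buyers take the larger share because demand is less price-elastic here (demand slope 3 vs supply slope 4).

Buyers bear the larger share: $4 per gallon.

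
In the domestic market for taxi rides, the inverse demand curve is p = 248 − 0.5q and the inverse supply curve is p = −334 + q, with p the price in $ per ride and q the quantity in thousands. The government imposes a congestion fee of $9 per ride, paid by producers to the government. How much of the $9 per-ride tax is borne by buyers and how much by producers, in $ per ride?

Rewrite in direct form: qd = 496 − 2p and qs = p + 334.
Before the tax: set 496 − 2p = p + 334 → p* = $54, q* = 388.
With the tax collected from producers, supply shifts: qs = (p − 9) + 334.
New equilibrium: buyers pay $57, producers receive $48, q = 382. (Wedge: pb − ps = 9.)
Burden on buyers: $3; on producers: $6. (They sum to $9.)
The less price-elastic side of the market bears the larger share of a per-unit tax.

Buyers bear $3 per ride; producers bear $6 per ride.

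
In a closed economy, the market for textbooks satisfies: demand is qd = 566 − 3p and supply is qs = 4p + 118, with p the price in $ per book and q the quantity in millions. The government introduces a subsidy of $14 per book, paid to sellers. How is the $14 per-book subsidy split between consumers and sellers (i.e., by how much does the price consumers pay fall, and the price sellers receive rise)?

Consumers gain $8 per book; sellers gain $6 per book.

Before the subsidy: set 566 − 3p = 4p + 118 → p* = $64, q* = 374.
With a per-unit subsidy paid to sellers, each receives p + 14 per unit sold, so supply becomes qs = 4(p + 14) + 118.
New equilibrium: consumers pay $56, sellers receive $70, q = 398. (Wedge: pb − ps = −14.)
Gain to consumers: $8; to sellers: $6. (They sum to $14.)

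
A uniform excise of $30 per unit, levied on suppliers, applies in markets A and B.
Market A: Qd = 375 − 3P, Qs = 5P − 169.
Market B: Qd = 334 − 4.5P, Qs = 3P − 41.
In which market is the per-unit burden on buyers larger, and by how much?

Market A: pre-tax P* = $68, Q* = 171; post-tax Q = 114.75; per-unit burden on buyers = $18.75.
Market B: pre-tax P* = $50, Q* = 109; post-tax Q = 55; per-unit burden on buyers = $12.
Difference: $18.75 vs $12 → market A is larger by $6.75.

Market A, by $6.75.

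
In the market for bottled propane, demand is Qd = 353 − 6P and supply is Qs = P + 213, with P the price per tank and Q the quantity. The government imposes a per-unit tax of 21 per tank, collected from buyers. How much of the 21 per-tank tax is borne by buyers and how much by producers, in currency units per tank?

Without the tax, 353 − 6P = P + 213 gives 7P = 140, so P* = 20 and Q* = 233.
With the tax collected from buyers, demand (in seller-price terms) shifts: Qd = 353 − 6(P + 21).
New equilibrium: buyers pay 23, producers receive 2, Q = 215. (Wedge: Pb − Ps = 21.)
Burden on buyers: 3; on producers: 18. (They sum to 21.)

Buyers bear 3 per tank; producers bear 18 per tank.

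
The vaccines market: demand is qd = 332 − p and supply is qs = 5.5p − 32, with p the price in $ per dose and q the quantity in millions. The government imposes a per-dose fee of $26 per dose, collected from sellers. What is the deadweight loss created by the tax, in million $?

Deadweight loss = $286 million.

Without the tax, 332 − p = 5.5p − 32 gives 6.5p = 364, so p* = $56 and q* = 276.
With the tax collected from sellers, supply shifts: qs = 5.5(p − 26) − 32.
Solving gives q = 254 with buyers paying $78 and sellers receiving $52 (the $26 wedge).
Quantity falls by |ΔQ| = |276 − 254| = 22.
DWL = ½ · t · |ΔQ| = ½ · 26 · 22 = $286.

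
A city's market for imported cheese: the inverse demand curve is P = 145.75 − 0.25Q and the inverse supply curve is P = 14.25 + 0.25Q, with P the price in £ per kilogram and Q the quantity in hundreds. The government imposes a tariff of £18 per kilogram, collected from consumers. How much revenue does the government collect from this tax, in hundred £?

Rewrite in direct form: Qd = 583 − 4P and Qs = 4P − 57.
Before the tax: set 583 − 4P = 4P − 57 → P* = £80, Q* = 263.
With the tax collected from consumers, demand (in seller-price terms) shifts: Qd = 583 − 4(P + 18).
New equilibrium: consumers pay £89, producers receive £71, Q = 227. (Wedge: Pb − Ps = 18.)
Revenue = t · Q = 18 · 227 = £4086.

Tax revenue = £4086 hundred.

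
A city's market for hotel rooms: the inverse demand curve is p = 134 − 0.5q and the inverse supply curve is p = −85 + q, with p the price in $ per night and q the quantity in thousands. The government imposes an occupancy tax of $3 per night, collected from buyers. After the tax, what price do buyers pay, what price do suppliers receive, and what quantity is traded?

Inverting to q(p) form: qd = 268 − 2p; qs = p + 85.
Without the tax, 268 − 2p = p + 85 gives 3p = 183, so p* = $61 and q* = 146.
With the tax collected from buyers, demand (in seller-price terms) shifts: qd = 268 − 2(p + 3).
Solving gives q = 144 with buyers paying $62 and suppliers receiving $59 (the $3 wedge).
The less price-elastic side of the market bears the larger share of a per-unit tax.

Buyers pay $62; suppliers receive $59; quantity = 144.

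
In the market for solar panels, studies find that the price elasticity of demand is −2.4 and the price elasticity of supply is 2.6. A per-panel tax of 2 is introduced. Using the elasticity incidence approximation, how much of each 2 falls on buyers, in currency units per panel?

Buyers bear ≈ 1.04 per panel.

Incidence ratio: buyers' share ≈ εs / (εs + |εd|) = 2.6 / (2.6 + 2.4) = 0.52.
So buyers bear ≈ 0.52 × 2 = 1.04; suppliers bear 0.96.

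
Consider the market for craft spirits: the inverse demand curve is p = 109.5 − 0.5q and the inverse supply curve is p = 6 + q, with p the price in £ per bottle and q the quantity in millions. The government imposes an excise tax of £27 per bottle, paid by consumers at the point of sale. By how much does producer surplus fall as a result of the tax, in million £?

Inverting to q(p) form: qd = 219 − 2p; qs = p − 6.
Before the tax: set 219 − 2p = p − 6 → p* = £75, q* = 69.
With the tax collected from consumers, demand (in seller-price terms) shifts: qd = 219 − 2(p + 27).
New equilibrium: consumers pay £84, suppliers receive £57, q = 51. (Wedge: pb − ps = 27.)
ΔPS is the trapezoid between Q = 51 and Q = 69 of height £18: ½ · (69 + 51) · 18 = £1080.

Producer surplus falls by £1080 million.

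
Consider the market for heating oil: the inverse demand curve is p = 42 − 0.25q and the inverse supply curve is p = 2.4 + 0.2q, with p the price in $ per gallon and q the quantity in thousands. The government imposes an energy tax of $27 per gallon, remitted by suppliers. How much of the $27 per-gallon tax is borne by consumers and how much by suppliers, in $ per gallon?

Rewrite in direct form: qd = 168 − 4p and qs = 5p − 12.
Without the tax, 168 − 4p = 5p − 12 gives 9p = 180, so p* = $20 and q* = 88.
With the tax collected from suppliers, supply shifts: qs = 5(p − 27) − 12.
Solving gives q = 28 with consumers paying $35 and suppliers receiving $8 (the $27 wedge).
Burden on consumers: $15; on suppliers: $12. (They sum to $27.)

Consumers bear $15 per gallon; suppliers bear $12 per gallon.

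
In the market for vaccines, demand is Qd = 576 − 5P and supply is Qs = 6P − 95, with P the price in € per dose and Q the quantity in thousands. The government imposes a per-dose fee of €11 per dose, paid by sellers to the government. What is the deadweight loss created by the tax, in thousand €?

Deadweight loss = €165 thousand.

Before the tax: set 576 − 5P = 6P − 95 → P* = €61, Q* = 271.
With the tax collected from sellers, supply shifts: Qs = 6(P − 11) − 95.
Solving gives Q = 241 with buyers paying €67 and sellers receiving €56 (the €11 wedge).
Quantity falls by |ΔQ| = |271 − 241| = 30.
DWL = ½ · t · |ΔQ| = ½ · 11 · 30 = €165.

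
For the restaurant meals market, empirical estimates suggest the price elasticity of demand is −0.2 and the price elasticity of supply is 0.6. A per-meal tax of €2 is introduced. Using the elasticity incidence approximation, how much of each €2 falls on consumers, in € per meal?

Consumers bear ≈ €1.5 per meal.

Incidence ratio: consumers' share ≈ εs / (εs + |εd|) = 0.6 / (0.6 + 0.2) = 0.75.
So consumers bear ≈ 0.75 × €2 = €1.5; producers bear €0.5.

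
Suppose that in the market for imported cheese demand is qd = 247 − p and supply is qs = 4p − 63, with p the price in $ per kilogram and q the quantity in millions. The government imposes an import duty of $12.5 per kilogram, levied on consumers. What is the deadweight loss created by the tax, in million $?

Without the tax, 247 − p = 4p − 63 gives 5p = 310, so p* = $62 and q* = 185.
With the tax collected from consumers, demand (in seller-price terms) shifts: qd = 247 − (p + 12.5).
New equilibrium: consumers pay $72, sellers receive $59.5, q = 175. (Wedge: pb − ps = 12.5.)
Quantity falls by |ΔQ| = |185 − 175| = 10.
DWL = ½ · t · |ΔQ| = ½ · 12.5 · 10 = $62.5.

Deadweight loss = $62.5 million.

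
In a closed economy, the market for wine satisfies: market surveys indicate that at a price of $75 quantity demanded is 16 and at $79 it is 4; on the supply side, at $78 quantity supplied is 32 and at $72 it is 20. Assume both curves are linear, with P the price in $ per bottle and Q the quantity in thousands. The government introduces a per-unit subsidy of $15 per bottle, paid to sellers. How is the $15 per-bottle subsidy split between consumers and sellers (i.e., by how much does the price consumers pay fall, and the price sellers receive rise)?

Demand slope: (4 − 16)/(79 − 75) = -3, so Qd = 241 − 3P.
Supply slope: (20 − 32)/(72 − 78) = 2, so Qs = 2P − 124.
Without the subsidy, 241 − 3P = 2P − 124 gives 5P = 365, so P* = $73 and Q* = 22.
With a per-unit subsidy paid to sellers, each receives P + 15 per unit sold, so supply becomes Qs = 2(P + 15) − 124.
Solving gives Q = 40 with consumers paying $67 and sellers receiving $82 (the $15 wedge).
Gain to consumers: $6; to sellers: $9. (They sum to $15.)

Consumers gain $6 per bottle; sellers gain $9 per bottle.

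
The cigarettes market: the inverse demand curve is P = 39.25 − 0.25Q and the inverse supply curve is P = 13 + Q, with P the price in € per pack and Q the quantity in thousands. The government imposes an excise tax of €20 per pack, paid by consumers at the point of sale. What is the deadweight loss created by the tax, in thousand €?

Deadweight loss = €160 thousand.

Inverting to Q(P) form: Qd = 157 − 4P; Qs = P − 13.
Before the tax: set 157 − 4P = P − 13 → P* = €34, Q* = 21.
With the tax collected from consumers, demand (in seller-price terms) shifts: Qd = 157 − 4(P + 20).
Solving gives Q = 5 with consumers paying €38 and sellers receiving €18 (the €20 wedge).
Quantity falls by |ΔQ| = |21 − 5| = 16.
DWL = ½ · t · |ΔQ| = ½ · 20 · 16 = €160.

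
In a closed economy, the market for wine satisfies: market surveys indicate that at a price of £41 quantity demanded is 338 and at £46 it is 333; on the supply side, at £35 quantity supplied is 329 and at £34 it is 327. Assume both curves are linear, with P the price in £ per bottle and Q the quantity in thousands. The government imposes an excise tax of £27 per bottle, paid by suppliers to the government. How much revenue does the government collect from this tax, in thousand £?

Tax revenue = £8667 thousand.

Demand slope: (333 − 338)/(46 − 41) = -1, so Qd = 379 − P.
Supply slope: (327 − 329)/(34 − 35) = 2, so Qs = 2P + 259.
Before the tax: set 379 − P = 2P + 259 → P* = £40, Q* = 339.
With the tax collected from suppliers, supply shifts: Qs = 2(P − 27) + 259.
New equilibrium: buyers pay £58, suppliers receive £31, Q = 321. (Wedge: Pb − Ps = 27.)
Revenue = t · Q = 27 · 321 = £8667.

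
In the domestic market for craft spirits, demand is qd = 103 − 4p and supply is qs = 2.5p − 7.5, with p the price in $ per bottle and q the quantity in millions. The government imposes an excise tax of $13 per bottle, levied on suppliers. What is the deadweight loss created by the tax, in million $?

Without the tax, 103 − 4p = 2.5p − 7.5 gives 6.5p = 110.5, so p* = $17 and q* = 35.
With the tax collected from suppliers, supply shifts: qs = 2.5(p − 13) − 7.5.
New equilibrium: consumers pay $22, suppliers receive $9, q = 15. (Wedge: pb − ps = 13.)
Quantity falls by |ΔQ| = |35 − 15| = 20.
DWL = ½ · t · |ΔQ| = ½ · 13 · 20 = $130.

Deadweight loss = $130 million.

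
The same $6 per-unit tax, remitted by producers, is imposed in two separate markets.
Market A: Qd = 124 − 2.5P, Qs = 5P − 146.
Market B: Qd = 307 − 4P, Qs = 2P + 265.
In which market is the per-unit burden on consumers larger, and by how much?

Market A: pre-tax P* = $36, Q* = 34; post-tax Q = 24; per-unit burden on consumers = $4.
Market B: pre-tax P* = $7, Q* = 279; post-tax Q = 271; per-unit burden on consumers = $2.
Difference: $4 vs $2 → market A is larger by $2.

Market A, by $2.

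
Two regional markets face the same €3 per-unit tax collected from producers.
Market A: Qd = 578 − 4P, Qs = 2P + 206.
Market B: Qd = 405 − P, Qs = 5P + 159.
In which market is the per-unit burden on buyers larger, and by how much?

Market A: pre-tax P* = €62, Q* = 330; post-tax Q = 326; per-unit burden on buyers = €1.
Market B: pre-tax P* = €41, Q* = 364; post-tax Q = 361.5; per-unit burden on buyers = €2.5.
Difference: €1 vs €2.5 → market B is larger by €1.5.

Market B, by €1.5.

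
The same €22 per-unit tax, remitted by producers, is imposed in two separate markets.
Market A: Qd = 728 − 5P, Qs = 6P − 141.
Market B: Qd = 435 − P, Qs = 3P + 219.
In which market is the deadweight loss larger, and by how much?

Market A: pre-tax P* = €79, Q* = 333; post-tax Q = 273; deadweight loss = €660.
Market B: pre-tax P* = €54, Q* = 381; post-tax Q = 364.5; deadweight loss = €181.5.
Difference: €660 vs €181.5 → market A is larger by €478.5.

Market A, by €478.5.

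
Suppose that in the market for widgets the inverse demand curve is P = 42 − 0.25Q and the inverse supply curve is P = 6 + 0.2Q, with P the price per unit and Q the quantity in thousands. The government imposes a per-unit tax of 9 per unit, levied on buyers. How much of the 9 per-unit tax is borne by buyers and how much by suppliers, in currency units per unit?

Buyers bear 5 per unit; suppliers bear 4 per unit.

Inverting to Q(P) form: Qd = 168 − 4P; Qs = 5P − 30.
Before the tax: set 168 − 4P = 5P − 30 → P* = 22, Q* = 80.
With the tax collected from buyers, demand (in seller-price terms) shifts: Qd = 168 − 4(P + 9).
New equilibrium: buyers pay 27, suppliers receive 18, Q = 60. (Wedge: Pb − Ps = 9.)
Burden on buyers: 5; on suppliers: 4. (They sum to 9.)
The less price-elastic side of the market bears the larger share of a per-unit tax.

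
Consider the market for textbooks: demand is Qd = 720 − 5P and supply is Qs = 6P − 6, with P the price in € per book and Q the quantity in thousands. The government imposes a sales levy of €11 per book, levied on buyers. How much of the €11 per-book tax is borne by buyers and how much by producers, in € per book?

Before the tax: set 720 − 5P = 6P − 6 → P* = €66, Q* = 390.
With the tax collected from buyers, demand (in seller-price terms) shifts: Qd = 720 − 5(P + 11).
New equilibrium: buyers pay €72, producers receive €61, Q = 360. (Wedge: Pb − Ps = 11.)
Burden on buyers: €6; on producers: €5. (They sum to €11.)
The less price-elastic side of the market bears the larger share of a per-unit tax.

Buyers bear €6 per book; producers bear €5 per book.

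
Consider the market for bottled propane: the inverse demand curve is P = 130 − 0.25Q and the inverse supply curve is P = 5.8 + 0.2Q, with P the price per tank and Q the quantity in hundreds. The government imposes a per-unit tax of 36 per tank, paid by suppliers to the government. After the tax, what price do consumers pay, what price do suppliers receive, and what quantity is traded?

Consumers pay 81; suppliers receive 45; quantity = 196.

Inverting to Q(P) form: Qd = 520 − 4P; Qs = 5P − 29.
Before the tax: set 520 − 4P = 5P − 29 → P* = 61, Q* = 276.
With the tax collected from suppliers, supply shifts: Qs = 5(P − 36) − 29.
Solving gives Q = 196 with consumers paying 81 and suppliers receiving 45 (the 36 wedge).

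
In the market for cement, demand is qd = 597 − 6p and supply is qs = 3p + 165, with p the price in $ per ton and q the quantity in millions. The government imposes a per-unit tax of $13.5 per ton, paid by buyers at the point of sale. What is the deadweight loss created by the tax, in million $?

Deadweight loss = $182.25 million.

Before the tax: set 597 − 6p = 3p + 165 → p* = $48, q* = 309.
With the tax collected from buyers, demand (in seller-price terms) shifts: qd = 597 − 6(p + 13.5).
New equilibrium: buyers pay $52.5, suppliers receive $39, q = 282. (Wedge: pb − ps = 13.5.)
Quantity falls by |ΔQ| = |309 − 282| = 27.
DWL = ½ · t · |ΔQ| = ½ · 13.5 · 27 = $182.25.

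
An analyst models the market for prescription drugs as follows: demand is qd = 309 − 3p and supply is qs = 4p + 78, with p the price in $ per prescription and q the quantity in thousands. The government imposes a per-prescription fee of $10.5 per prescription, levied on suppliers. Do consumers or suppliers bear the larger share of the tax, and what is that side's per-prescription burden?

Before the tax: set 309 − 3p = 4p + 78 → p* = $33, q* = 210.
With the tax collected from suppliers, supply shifts: qs = 4(p − 10.5) + 78.
Solving gives q = 192 with consumers paying $39 and suppliers receiving $28.5 (the $10.5 wedge).
Per-prescription burden: consumers $6, suppliers $4.5.
Consumers take the larger share because demand is less price-elastic here (demand slope 3 vs supply slope 4).

Consumers bear the larger share: $6 per prescription.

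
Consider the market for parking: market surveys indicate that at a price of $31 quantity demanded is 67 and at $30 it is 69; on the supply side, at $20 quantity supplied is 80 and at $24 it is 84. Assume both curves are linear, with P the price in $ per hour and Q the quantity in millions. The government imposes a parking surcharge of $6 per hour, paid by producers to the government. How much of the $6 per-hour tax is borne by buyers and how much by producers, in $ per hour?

Demand slope: (69 − 67)/(30 − 31) = -2, so Qd = 129 − 2P.
Supply slope: (84 − 80)/(24 − 20) = 1, so Qs = P + 60.
Without the tax, 129 − 2P = P + 60 gives 3P = 69, so P* = $23 and Q* = 83.
With the tax collected from producers, supply shifts: Qs = (P − 6) + 60.
Solving gives Q = 79 with buyers paying $25 and producers receiving $19 (the $6 wedge).
Burden on buyers: $2; on producers: $4. (They sum to $6.)
The less price-elastic side of the market bears the larger share of a per-unit tax.

Buyers bear $2 per hour; producers bear $4 per hour.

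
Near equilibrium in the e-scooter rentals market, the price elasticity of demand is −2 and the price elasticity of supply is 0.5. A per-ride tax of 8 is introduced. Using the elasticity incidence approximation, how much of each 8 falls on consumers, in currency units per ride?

Consumers bear ≈ 1.6 per ride.

Incidence ratio: consumers' share ≈ εs / (εs + |εd|) = 0.5 / (0.5 + 2) = 0.2.
So consumers bear ≈ 0.2 × 8 = 1.6; suppliers bear 6.4.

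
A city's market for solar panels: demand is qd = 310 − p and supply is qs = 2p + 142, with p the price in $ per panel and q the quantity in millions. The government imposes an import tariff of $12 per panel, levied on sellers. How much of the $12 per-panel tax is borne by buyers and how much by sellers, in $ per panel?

Buyers bear $8 per panel; sellers bear $4 per panel.

Without the tax, 310 − p = 2p + 142 gives 3p = 168, so p* = $56 and q* = 254.
With the tax collected from sellers, supply shifts: qs = 2(p − 12) + 142.
New equilibrium: buyers pay $64, sellers receive $52, q = 246. (Wedge: pb − ps = 12.)
Burden on buyers: $8; on sellers: $4. (They sum to $12.)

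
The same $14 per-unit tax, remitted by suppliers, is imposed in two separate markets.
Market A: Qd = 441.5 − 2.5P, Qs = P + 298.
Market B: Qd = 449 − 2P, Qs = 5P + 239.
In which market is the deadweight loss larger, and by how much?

Market A: pre-tax P* = $41, Q* = 339; post-tax Q = 329; deadweight loss = $70.
Market B: pre-tax P* = $30, Q* = 389; post-tax Q = 369; deadweight loss = $140.
Difference: $70 vs $140 → market B is larger by $70.

Market B, by $70.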